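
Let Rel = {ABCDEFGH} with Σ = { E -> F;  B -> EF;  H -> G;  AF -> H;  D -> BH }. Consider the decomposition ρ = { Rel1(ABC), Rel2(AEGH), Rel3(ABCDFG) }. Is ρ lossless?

Chase test. Columns are ABCDEFGH; row i has aⱼ where attribute j ∈ Reli, else bᵢⱼ.
Initial tableau (one row per fragment):
  row 1: a1 a2 a3 b14 b15 b16 b17 b18
  row 2: a1 b22 b23 b24 a5 b26 a7 a8
  row 3: a1 a2 a3 a4 b35 a6 a7 b38
Rows 1 and 3 agree on B; apply B→EF and equate their EF entries.
Rows 1 and 3 agree on AF; apply AF→H and equate their H entries.
Rows 1 and 3 agree on H; apply H→G and equate their G entries.
No row becomes fully distinguished — the join is lossy.

No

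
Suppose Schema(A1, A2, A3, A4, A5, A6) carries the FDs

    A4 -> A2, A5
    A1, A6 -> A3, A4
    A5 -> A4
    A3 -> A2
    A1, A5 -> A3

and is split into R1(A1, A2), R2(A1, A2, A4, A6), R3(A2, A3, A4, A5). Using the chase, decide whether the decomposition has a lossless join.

Chase test. Columns are A1, A2, A3, A4, A5, A6; row i has aⱼ where attribute j ∈ Ri, else bᵢⱼ.
Initial tableau (one row per fragment):
  row 1: a1 a2 b13 b14 b15 b16
  row 2: a1 a2 b23 a4 b25 a6
  row 3: b31 a2 a3 a4 a5 b36
Rows 2 and 3 agree on A4; apply A4→A2, A5 and equate their A2, A5 entries.
No row becomes fully distinguished — the join is lossy.

No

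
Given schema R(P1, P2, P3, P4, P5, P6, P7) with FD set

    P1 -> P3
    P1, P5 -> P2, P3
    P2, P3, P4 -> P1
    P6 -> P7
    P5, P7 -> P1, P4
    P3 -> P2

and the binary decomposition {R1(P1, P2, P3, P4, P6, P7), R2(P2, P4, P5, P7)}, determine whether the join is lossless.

No

Common attributes: R1 ∩ R2 = {P2, P4, P7}.
No dependency enlarges {P2, P4, P7}, so (P2, P4, P7)⁺ = {P2, P4, P7}.
The closure contains neither all of R1 = {P1, P2, P3, P4, P6, P7} nor all of R2 = {P2, P4, P5, P7}, so the common attributes are not a superkey of either fragment. The join is lossy.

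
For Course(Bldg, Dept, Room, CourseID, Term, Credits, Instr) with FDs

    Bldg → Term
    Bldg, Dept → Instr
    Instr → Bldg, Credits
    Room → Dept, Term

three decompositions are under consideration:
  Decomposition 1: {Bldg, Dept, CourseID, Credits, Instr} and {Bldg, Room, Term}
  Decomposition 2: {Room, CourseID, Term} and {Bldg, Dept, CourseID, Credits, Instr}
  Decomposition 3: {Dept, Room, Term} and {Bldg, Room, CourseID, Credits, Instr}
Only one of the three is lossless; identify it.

Decomposition 3

Decomposition 1: common = {Bldg}, closure = {Bldg, Term} → lossy.
Decomposition 2: common = {CourseID}, closure = {CourseID} → lossy.
Decomposition 3: common = {Room}, closure = {Dept, Room, Term} → lossless.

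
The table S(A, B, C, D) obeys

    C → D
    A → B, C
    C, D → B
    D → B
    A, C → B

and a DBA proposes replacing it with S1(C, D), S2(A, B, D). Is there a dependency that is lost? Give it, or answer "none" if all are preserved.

Check A → B, C: no single fragment contains all of {A, B, C}, and the restricted closure of {A} across the fragments never reaches {B, C}.
C → D is preserved.
C, D → B is preserved.
D → B is preserved.
A, C → B is preserved.

A → B, C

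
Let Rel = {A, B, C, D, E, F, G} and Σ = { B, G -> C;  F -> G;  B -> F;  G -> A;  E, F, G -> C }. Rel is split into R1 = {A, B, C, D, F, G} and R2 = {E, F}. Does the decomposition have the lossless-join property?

No

Common attributes: R1 ∩ R2 = {F}.
Closure of {F}: F → G applies, adding G; G → A applies, adding A. So (F)⁺ = {A, F, G}.
The closure contains neither all of R1 = {A, B, C, D, F, G} nor all of R2 = {E, F}, so the common attributes are not a superkey of either fragment. The join is lossy.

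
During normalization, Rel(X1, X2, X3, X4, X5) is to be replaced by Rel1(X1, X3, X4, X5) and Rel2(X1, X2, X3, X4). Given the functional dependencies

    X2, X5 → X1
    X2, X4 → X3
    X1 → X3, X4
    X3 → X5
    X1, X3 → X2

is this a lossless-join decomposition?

Common attributes: Rel1 ∩ Rel2 = {X1, X3, X4}.
Closure of {X1, X3, X4}: X3 → X5 applies, adding X5; X1, X3 → X2 applies, adding X2. So (X1, X3, X4)⁺ = {X1, X2, X3, X4, X5}.
This closure contains every attribute of Rel1, so Rel1 ∩ Rel2 → Rel1. The join is lossless.

Yes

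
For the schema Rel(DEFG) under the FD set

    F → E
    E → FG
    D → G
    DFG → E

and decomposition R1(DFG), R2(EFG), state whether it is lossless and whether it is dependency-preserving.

Lossless test: (FG)⁺ = {EFG}, which contains all of one fragment — lossless.
Dependency preservation: DFG → E is not contained in any single fragment, but the restricted closure of its left-hand side across the fragments still reaches the right-hand side; the remaining FDs each lie inside some fragment. All dependencies are preserved.

lossless and dependency-preserving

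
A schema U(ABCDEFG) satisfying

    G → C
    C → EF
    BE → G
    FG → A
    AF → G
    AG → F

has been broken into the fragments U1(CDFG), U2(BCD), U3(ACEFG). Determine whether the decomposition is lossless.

No

Chase test. Columns are ABCDEFG; row i has aⱼ where attribute j ∈ Ui, else bᵢⱼ.
Initial tableau (one row per fragment):
  row 1: b11 b12 a3 a4 b15 a6 a7
  row 2: b21 a2 a3 a4 b25 b26 b27
  row 3: a1 b32 a3 b34 a5 a6 a7
Rows 1 and 2 agree on C; apply C→EF and equate their EF entries.
Rows 1 and 3 agree on C; apply C→EF and equate their EF entries.
Rows 1 and 3 agree on FG; apply FG→A and equate their A entries.
No row becomes fully distinguished — the join is lossy.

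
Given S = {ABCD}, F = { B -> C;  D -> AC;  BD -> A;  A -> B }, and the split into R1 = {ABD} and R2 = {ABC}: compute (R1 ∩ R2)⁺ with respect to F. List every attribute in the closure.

R1 ∩ R2 = {AB}.
B → C applies, adding C
Closure: {ABC}.

ABC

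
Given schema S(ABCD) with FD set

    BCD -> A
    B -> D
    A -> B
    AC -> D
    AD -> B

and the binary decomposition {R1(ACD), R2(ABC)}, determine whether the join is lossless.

Yes

Common attributes: R1 ∩ R2 = {AC}.
Closure of {AC}: A → B applies, adding B; AC → D applies, adding D. So (AC)⁺ = {ABCD}.
This closure contains every attribute of R1, so R1 ∩ R2 → R1. The join is lossless.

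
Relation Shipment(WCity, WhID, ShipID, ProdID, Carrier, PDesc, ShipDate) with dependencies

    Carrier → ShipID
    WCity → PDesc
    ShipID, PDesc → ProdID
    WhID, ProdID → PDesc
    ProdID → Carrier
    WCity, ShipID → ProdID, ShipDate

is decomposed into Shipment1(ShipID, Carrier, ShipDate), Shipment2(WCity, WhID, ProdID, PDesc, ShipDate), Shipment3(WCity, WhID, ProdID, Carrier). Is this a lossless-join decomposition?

Chase test. Columns are WCity, WhID, ShipID, ProdID, Carrier, PDesc, ShipDate; row i has aⱼ where attribute j ∈ Shipmenti, else bᵢⱼ.
Initial tableau (one row per fragment):
  row 1: b11 b12 a3 b14 a5 b16 a7
  row 2: a1 a2 b23 a4 b25 a6 a7
  row 3: a1 a2 b33 a4 a5 b36 b37
Rows 1 and 3 agree on Carrier; apply Carrier→ShipID and equate their ShipID entries.
Rows 2 and 3 agree on WCity; apply WCity→PDesc and equate their PDesc entries.
Rows 2 and 3 agree on ProdID; apply ProdID→Carrier and equate their Carrier entries.
Rows 1 and 2 agree on Carrier; apply Carrier→ShipID and equate their ShipID entries.
Rows 2 and 3 agree on WCity, ShipID; apply WCity, ShipID→ProdID, ShipDate and equate their ProdID, ShipDate entries.
Row 2 is now all distinguished symbols — the join is lossless.

Yes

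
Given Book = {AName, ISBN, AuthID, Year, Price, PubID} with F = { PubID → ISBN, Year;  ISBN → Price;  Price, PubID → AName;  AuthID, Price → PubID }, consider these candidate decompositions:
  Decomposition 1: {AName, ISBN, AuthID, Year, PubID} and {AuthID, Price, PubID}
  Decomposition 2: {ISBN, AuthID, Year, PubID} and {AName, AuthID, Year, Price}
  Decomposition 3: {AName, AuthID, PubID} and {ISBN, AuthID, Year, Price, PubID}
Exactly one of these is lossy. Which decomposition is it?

Decomposition 2

Decomposition 1: common = {AuthID, PubID}, closure = {AName, ISBN, AuthID, Year, Price, PubID} → lossless.
Decomposition 2: common = {AuthID, Year}, closure = {AuthID, Year} → lossy.
Decomposition 3: common = {AuthID, PubID}, closure = {AName, ISBN, AuthID, Year, Price, PubID} → lossless.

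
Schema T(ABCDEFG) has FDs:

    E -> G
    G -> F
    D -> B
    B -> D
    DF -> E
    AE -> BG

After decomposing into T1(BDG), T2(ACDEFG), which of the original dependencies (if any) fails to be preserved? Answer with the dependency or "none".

E → G lies within T2.
G → F lies within T2.
D → B lies within T1.
B → D lies within T1.
DF → E lies within T2.
AE → BG: restricted closure across fragments reaches BG.
Every dependency is enforceable on the fragments, so the decomposition is dependency-preserving.

none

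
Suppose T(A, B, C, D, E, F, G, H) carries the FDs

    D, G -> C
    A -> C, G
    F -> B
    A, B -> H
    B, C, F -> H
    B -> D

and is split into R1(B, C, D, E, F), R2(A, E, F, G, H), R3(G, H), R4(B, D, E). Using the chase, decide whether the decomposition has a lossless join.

No

Chase test. Columns are A, B, C, D, E, F, G, H; row i has aⱼ where attribute j ∈ Ri, else bᵢⱼ.
Initial tableau (one row per fragment):
  row 1: b11 a2 a3 a4 a5 a6 b17 b18
  row 2: a1 b22 b23 b24 a5 a6 a7 a8
  row 3: b31 b32 b33 b34 b35 b36 a7 a8
  row 4: b41 a2 b43 a4 a5 b46 b47 b48
Rows 1 and 2 agree on F; apply F→B and equate their B entries.
Rows 1 and 2 agree on B; apply B→D and equate their D entries.
No row becomes fully distinguished — the join is lossy.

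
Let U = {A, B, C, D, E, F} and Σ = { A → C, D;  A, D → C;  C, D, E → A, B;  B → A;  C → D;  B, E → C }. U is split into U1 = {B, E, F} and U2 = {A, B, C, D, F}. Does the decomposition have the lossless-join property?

Common attributes: U1 ∩ U2 = {B, F}.
Closure of {B, F}: B → A applies, adding A; A → C, D applies, adding C, D. So (B, F)⁺ = {A, B, C, D, F}.
This closure contains every attribute of U2, so U1 ∩ U2 → U2. The join is lossless.

Yes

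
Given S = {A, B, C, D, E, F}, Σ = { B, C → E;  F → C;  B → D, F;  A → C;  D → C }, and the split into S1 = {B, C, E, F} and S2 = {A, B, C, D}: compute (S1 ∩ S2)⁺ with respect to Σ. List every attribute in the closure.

B, C, D, E, F

S1 ∩ S2 = {B, C}.
B, C → E applies, adding E
B → D, F applies, adding D, F
Closure: {B, C, D, E, F}.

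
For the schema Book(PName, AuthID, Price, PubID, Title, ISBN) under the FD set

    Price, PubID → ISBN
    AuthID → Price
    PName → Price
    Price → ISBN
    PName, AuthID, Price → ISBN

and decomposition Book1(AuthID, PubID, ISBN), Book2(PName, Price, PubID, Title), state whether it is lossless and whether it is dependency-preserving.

Lossless test: (PubID)⁺ = {PubID}, which is a superkey of neither fragment — lossy.
Dependency preservation: the restricted closure of {Price, PubID} across the fragments never reaches {ISBN}, so Price, PubID → ISBN cannot be enforced without a join — not preserved.

lossy and not dependency-preserving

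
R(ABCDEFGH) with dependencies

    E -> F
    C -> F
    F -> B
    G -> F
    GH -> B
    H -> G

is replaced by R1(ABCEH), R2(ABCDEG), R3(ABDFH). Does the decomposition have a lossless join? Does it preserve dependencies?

lossy and not dependency-preserving

Lossless test (chase): Rows 1 and 2 agree on E; apply E→F and equate their F entries. Rows 1 and 3 agree on H; apply H→G and equate their G entries. Rows 1 and 3 agree on G; apply G→F and equate their F entries. No row becomes fully distinguished — the join is lossy.
Dependency preservation: the restricted closure of {E} across the fragments never reaches {F}, so E → F cannot be enforced without a join — not preserved.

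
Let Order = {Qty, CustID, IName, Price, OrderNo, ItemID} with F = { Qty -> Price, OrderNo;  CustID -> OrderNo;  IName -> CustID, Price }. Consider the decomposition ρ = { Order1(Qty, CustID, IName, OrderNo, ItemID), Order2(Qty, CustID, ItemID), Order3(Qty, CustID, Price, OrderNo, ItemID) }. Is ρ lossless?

Chase test. Columns are Qty, CustID, IName, Price, OrderNo, ItemID; row i has aⱼ where attribute j ∈ Orderi, else bᵢⱼ.
Initial tableau (one row per fragment):
  row 1: a1 a2 a3 b14 a5 a6
  row 2: a1 a2 b23 b24 b25 a6
  row 3: a1 a2 b33 a4 a5 a6
Rows 1 and 2 agree on Qty; apply Qty→Price, OrderNo and equate their Price, OrderNo entries.
Rows 1 and 3 agree on Qty; apply Qty→Price, OrderNo and equate their Price, OrderNo entries.
Row 1 is now all distinguished symbols — the join is lossless.

Yes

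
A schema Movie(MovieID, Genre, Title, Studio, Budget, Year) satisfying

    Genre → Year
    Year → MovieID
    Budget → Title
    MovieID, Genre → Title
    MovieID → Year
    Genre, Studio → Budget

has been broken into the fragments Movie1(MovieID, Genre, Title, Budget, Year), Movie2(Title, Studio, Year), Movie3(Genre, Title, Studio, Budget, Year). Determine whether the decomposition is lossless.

Yes

Chase test. Columns are MovieID, Genre, Title, Studio, Budget, Year; row i has aⱼ where attribute j ∈ Moviei, else bᵢⱼ.
Initial tableau (one row per fragment):
  row 1: a1 a2 a3 b14 a5 a6
  row 2: b21 b22 a3 a4 b25 a6
  row 3: b31 a2 a3 a4 a5 a6
Rows 1 and 2 agree on Year; apply Year→MovieID and equate their MovieID entries.
Rows 1 and 3 agree on Year; apply Year→MovieID and equate their MovieID entries.
Row 3 is now all distinguished symbols — the join is lossless.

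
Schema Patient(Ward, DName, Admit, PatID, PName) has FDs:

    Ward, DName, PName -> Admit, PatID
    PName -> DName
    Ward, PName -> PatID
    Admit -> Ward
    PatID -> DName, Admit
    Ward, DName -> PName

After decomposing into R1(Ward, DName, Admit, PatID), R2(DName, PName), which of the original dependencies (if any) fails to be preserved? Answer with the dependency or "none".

Check Ward, DName → PName: no single fragment contains all of {Ward, DName, PName}, and the restricted closure of {Ward, DName} across the fragments never reaches {PName}.
Ward, DName, PName → Admit, PatID is preserved.
PName → DName is preserved.
Ward, PName → PatID is preserved.
Admit → Ward is preserved.
PatID → DName, Admit is preserved.

Ward, DName -> PName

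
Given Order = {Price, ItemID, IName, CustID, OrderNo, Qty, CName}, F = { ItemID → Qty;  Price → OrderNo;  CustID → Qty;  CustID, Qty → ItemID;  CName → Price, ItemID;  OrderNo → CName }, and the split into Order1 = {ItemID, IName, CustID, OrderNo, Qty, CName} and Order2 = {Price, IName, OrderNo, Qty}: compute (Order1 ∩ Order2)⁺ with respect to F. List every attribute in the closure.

Order1 ∩ Order2 = {IName, OrderNo, Qty}.
OrderNo → CName applies, adding CName
CName → Price, ItemID applies, adding Price, ItemID
Closure: {Price, ItemID, IName, OrderNo, Qty, CName}.

Price, ItemID, IName, OrderNo, Qty, CName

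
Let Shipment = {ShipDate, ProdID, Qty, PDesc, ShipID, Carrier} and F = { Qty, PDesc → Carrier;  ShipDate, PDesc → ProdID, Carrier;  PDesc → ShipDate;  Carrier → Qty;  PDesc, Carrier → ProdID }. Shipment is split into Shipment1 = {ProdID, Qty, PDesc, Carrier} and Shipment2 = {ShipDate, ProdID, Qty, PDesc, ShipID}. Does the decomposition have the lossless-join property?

Yes

Common attributes: Shipment1 ∩ Shipment2 = {ProdID, Qty, PDesc}.
Closure of {ProdID, Qty, PDesc}: Qty, PDesc → Carrier applies, adding Carrier; PDesc → ShipDate applies, adding ShipDate. So (ProdID, Qty, PDesc)⁺ = {ShipDate, ProdID, Qty, PDesc, Carrier}.
This closure contains every attribute of Shipment1, so Shipment1 ∩ Shipment2 → Shipment1. The join is lossless.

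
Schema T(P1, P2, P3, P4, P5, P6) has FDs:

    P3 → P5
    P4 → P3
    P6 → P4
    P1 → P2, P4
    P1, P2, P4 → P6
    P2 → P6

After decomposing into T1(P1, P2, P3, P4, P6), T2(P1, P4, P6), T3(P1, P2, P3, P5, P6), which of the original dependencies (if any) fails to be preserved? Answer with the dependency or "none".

none

P3 → P5 lies within T3.
P4 → P3 lies within T1.
P6 → P4 lies within T1.
P1 → P2, P4 lies within T1.
P1, P2, P4 → P6 lies within T1.
P2 → P6 lies within T1.
Every dependency is enforceable on the fragments, so the decomposition is dependency-preserving.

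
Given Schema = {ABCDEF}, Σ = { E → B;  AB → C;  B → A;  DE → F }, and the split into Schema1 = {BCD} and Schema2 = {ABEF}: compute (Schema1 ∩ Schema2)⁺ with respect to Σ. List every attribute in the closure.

Schema1 ∩ Schema2 = {B}.
B → A applies, adding A
AB → C applies, adding C
Closure: {ABC}.

ABC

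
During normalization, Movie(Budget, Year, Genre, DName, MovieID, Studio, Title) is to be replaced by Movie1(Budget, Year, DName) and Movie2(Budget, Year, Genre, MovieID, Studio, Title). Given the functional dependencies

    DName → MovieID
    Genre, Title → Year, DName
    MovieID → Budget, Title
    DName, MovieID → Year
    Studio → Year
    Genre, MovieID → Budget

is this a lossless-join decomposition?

Common attributes: Movie1 ∩ Movie2 = {Budget, Year}.
No dependency enlarges {Budget, Year}, so (Budget, Year)⁺ = {Budget, Year}.
The closure contains neither all of Movie1 = {Budget, Year, DName} nor all of Movie2 = {Budget, Year, Genre, MovieID, Studio, Title}, so the common attributes are not a superkey of either fragment. The join is lossy.

No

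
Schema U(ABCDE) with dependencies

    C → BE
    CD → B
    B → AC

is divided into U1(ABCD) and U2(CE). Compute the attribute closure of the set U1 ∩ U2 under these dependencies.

ABCE

U1 ∩ U2 = {C}.
C → BE applies, adding BE
B → AC applies, adding A
Closure: {ABCE}.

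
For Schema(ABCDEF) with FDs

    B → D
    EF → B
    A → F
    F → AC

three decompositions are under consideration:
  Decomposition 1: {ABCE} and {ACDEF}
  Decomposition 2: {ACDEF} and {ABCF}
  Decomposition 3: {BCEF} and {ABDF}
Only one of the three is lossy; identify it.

Decomposition 1: common = {ACE}, closure = {ABCDEF} → lossless.
Decomposition 2: common = {ACF}, closure = {ACF} → lossy.
Decomposition 3: common = {BF}, closure = {ABCDF} → lossless.

Decomposition 2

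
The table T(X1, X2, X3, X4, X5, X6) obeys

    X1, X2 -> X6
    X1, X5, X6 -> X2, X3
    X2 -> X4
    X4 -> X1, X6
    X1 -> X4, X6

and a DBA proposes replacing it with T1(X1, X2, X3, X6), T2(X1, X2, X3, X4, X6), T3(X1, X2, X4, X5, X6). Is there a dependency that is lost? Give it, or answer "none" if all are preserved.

Check X1, X5, X6 → X2, X3: no single fragment contains all of {X1, X2, X3, X5, X6}, and the restricted closure of {X1, X5, X6} across the fragments never reaches {X2, X3}.
X1, X2 → X6 is preserved.
X2 → X4 is preserved.
X4 → X1, X6 is preserved.
X1 → X4, X6 is preserved.

X1, X5, X6 -> X2, X3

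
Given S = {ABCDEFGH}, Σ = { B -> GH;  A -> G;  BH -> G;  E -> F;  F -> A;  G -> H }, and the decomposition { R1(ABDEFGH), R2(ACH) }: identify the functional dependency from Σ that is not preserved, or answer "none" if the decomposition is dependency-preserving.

B → GH lies within R1.
A → G lies within R1.
BH → G lies within R1.
E → F lies within R1.
F → A lies within R1.
G → H lies within R1.
Every dependency is enforceable on the fragments, so the decomposition is dependency-preserving.

none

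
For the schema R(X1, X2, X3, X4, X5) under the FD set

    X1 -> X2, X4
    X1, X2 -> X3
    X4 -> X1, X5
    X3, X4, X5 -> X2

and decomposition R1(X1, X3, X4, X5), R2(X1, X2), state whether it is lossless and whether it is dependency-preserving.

lossless and dependency-preserving

Lossless test: (X1)⁺ = {X1, X2, X3, X4, X5}, which contains all of one fragment — lossless.
Dependency preservation: X1 → X2, X4; X1, X2 → X3; X3, X4, X5 → X2 are not contained in any single fragment, but the restricted closure of each left-hand side across the fragments still reaches the right-hand side; the remaining FDs each lie inside some fragment. All dependencies are preserved.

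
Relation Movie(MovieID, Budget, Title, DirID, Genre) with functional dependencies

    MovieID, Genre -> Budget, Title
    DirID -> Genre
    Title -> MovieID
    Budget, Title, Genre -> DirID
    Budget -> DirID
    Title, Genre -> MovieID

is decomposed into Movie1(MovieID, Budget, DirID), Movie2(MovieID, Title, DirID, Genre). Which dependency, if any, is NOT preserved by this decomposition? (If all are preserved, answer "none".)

none

MovieID, Genre → Budget, Title: restricted closure across fragments reaches Budget, Title.
DirID → Genre lies within Movie2.
Title → MovieID lies within Movie2.
Budget, Title, Genre → DirID: restricted closure across fragments reaches DirID.
Budget → DirID lies within Movie1.
Title, Genre → MovieID lies within Movie2.
Every dependency is enforceable on the fragments, so the decomposition is dependency-preserving.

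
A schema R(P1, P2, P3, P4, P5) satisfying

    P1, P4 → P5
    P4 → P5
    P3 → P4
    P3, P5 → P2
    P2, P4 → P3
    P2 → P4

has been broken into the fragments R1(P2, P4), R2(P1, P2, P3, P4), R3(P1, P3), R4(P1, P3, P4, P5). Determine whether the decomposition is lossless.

Chase test. Columns are P1, P2, P3, P4, P5; row i has aⱼ where attribute j ∈ Ri, else bᵢⱼ.
Initial tableau (one row per fragment):
  row 1: b11 a2 b13 a4 b15
  row 2: a1 a2 a3 a4 b25
  row 3: a1 b32 a3 b34 b35
  row 4: a1 b42 a3 a4 a5
Rows 2 and 4 agree on P1, P4; apply P1, P4→P5 and equate their P5 entries.
Rows 1 and 2 agree on P4; apply P4→P5 and equate their P5 entries.
Rows 2 and 3 agree on P3; apply P3→P4 and equate their P4 entries.
Rows 2 and 4 agree on P3, P5; apply P3, P5→P2 and equate their P2 entries.
Rows 1 and 2 agree on P2, P4; apply P2, P4→P3 and equate their P3 entries.
Rows 2 and 3 agree on P1, P4; apply P1, P4→P5 and equate their P5 entries.
Rows 1 and 3 agree on P3, P5; apply P3, P5→P2 and equate their P2 entries.
Row 2 is now all distinguished symbols — the join is lossless.

Yes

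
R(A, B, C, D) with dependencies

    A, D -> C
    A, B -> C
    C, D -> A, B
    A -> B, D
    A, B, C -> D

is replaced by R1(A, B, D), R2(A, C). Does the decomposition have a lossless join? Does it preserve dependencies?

lossless but not dependency-preserving

Lossless test: (A)⁺ = {A, B, C, D}, which contains all of one fragment — lossless.
Dependency preservation: the restricted closure of {C, D} across the fragments never reaches {A, B}, so C, D → A, B cannot be enforced without a join — not preserved.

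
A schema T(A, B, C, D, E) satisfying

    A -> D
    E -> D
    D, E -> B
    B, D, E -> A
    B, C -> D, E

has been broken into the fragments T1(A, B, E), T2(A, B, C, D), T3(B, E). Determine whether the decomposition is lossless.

Chase test. Columns are A, B, C, D, E; row i has aⱼ where attribute j ∈ Ti, else bᵢⱼ.
Initial tableau (one row per fragment):
  row 1: a1 a2 b13 b14 a5
  row 2: a1 a2 a3 a4 b25
  row 3: b31 a2 b33 b34 a5
Rows 1 and 2 agree on A; apply A→D and equate their D entries.
Rows 1 and 3 agree on E; apply E→D and equate their D entries.
Rows 1 and 3 agree on B, D, E; apply B, D, E→A and equate their A entries.
No row becomes fully distinguished — the join is lossy.

No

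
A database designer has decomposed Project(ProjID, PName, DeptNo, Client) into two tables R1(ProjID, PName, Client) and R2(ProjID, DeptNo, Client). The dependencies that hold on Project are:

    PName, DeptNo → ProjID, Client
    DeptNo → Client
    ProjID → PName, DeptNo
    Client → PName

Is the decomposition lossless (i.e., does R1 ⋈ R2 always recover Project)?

Common attributes: R1 ∩ R2 = {ProjID, Client}.
Closure of {ProjID, Client}: ProjID → PName, DeptNo applies, adding PName, DeptNo. So (ProjID, Client)⁺ = {ProjID, PName, DeptNo, Client}.
This closure contains every attribute of R1, so R1 ∩ R2 → R1. The join is lossless.

Yes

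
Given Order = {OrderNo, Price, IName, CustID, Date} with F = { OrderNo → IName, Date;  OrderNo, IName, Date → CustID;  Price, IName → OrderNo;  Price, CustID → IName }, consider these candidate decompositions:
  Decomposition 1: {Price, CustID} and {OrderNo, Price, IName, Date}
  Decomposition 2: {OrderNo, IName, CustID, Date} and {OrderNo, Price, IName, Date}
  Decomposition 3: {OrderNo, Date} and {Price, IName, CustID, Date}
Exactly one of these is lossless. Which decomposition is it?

Decomposition 1: common = {Price}, closure = {Price} → lossy.
Decomposition 2: common = {OrderNo, IName, Date}, closure = {OrderNo, IName, CustID, Date} → lossless.
Decomposition 3: common = {Date}, closure = {Date} → lossy.

Decomposition 2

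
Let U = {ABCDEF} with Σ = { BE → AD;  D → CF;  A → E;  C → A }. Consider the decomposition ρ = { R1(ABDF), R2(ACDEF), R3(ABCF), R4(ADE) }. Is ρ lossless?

Chase test. Columns are ABCDEF; row i has aⱼ where attribute j ∈ Ri, else bᵢⱼ.
Initial tableau (one row per fragment):
  row 1: a1 a2 b13 a4 b15 a6
  row 2: a1 b22 a3 a4 a5 a6
  row 3: a1 a2 a3 b34 b35 a6
  row 4: a1 b42 b43 a4 a5 b46
Rows 1 and 2 agree on D; apply D→CF and equate their CF entries.
Rows 1 and 4 agree on D; apply D→CF and equate their CF entries.
Rows 1 and 2 agree on A; apply A→E and equate their E entries.
Rows 1 and 3 agree on A; apply A→E and equate their E entries.
Rows 1 and 3 agree on BE; apply BE→AD and equate their AD entries.
Row 1 is now all distinguished symbols — the join is lossless.

Yes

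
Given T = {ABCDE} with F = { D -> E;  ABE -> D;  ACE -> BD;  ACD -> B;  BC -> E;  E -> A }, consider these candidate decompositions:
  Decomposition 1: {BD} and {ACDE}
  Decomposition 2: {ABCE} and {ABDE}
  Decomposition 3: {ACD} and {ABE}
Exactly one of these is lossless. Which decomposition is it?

Decomposition 2

Decomposition 1: common = {D}, closure = {ADE} → lossy.
Decomposition 2: common = {ABE}, closure = {ABDE} → lossless.
Decomposition 3: common = {A}, closure = {A} → lossy.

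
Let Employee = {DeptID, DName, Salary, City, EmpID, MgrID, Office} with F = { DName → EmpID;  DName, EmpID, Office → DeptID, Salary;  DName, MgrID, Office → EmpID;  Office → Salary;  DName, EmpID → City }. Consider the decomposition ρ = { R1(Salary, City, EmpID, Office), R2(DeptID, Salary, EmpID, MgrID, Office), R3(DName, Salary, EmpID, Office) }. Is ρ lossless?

No

Chase test. Columns are DeptID, DName, Salary, City, EmpID, MgrID, Office; row i has aⱼ where attribute j ∈ Ri, else bᵢⱼ.
Initial tableau (one row per fragment):
  row 1: b11 b12 a3 a4 a5 b16 a7
  row 2: a1 b22 a3 b24 a5 a6 a7
  row 3: b31 a2 a3 b34 a5 b36 a7
No row becomes fully distinguished — the join is lossy.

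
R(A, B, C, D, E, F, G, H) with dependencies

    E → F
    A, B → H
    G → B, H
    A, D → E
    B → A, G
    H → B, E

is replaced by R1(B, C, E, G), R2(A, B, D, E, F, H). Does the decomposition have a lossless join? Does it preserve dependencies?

Lossless test: (B, E)⁺ = {A, B, E, F, G, H}, which is a superkey of neither fragment — lossy.
Dependency preservation: G → B, H; B → A, G are not contained in any single fragment, but the restricted closure of each left-hand side across the fragments still reaches the right-hand side; the remaining FDs each lie inside some fragment. All dependencies are preserved.

lossy but dependency-preserving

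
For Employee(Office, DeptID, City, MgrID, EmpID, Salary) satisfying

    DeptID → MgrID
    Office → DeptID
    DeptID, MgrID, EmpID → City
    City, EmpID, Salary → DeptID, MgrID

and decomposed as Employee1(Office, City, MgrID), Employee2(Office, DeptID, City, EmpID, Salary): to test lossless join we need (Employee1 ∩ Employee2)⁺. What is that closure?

Employee1 ∩ Employee2 = {Office, City}.
Office → DeptID applies, adding DeptID
DeptID → MgrID applies, adding MgrID
Closure: {Office, DeptID, City, MgrID}.

Office, DeptID, City, MgrID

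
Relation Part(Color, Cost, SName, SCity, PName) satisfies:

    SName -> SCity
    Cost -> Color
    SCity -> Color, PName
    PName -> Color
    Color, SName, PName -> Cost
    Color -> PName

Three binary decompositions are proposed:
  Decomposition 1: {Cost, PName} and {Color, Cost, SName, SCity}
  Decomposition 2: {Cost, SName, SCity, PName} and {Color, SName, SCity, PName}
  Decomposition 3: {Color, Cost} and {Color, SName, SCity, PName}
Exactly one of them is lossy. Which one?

Decomposition 3

Decomposition 1: common = {Cost}, closure = {Color, Cost, PName} → lossless.
Decomposition 2: common = {SName, SCity, PName}, closure = {Color, Cost, SName, SCity, PName} → lossless.
Decomposition 3: common = {Color}, closure = {Color, PName} → lossy.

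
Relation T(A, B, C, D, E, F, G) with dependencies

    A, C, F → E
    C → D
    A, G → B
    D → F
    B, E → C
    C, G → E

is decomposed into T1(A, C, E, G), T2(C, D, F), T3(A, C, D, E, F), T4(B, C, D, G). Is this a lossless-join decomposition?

Chase test. Columns are A, B, C, D, E, F, G; row i has aⱼ where attribute j ∈ Ti, else bᵢⱼ.
Initial tableau (one row per fragment):
  row 1: a1 b12 a3 b14 a5 b16 a7
  row 2: b21 b22 a3 a4 b25 a6 b27
  row 3: a1 b32 a3 a4 a5 a6 b37
  row 4: b41 a2 a3 a4 b45 b46 a7
Rows 1 and 2 agree on C; apply C→D and equate their D entries.
Rows 1 and 2 agree on D; apply D→F and equate their F entries.
Rows 1 and 4 agree on D; apply D→F and equate their F entries.
Rows 1 and 4 agree on C, G; apply C, G→E and equate their E entries.
No row becomes fully distinguished — the join is lossy.

No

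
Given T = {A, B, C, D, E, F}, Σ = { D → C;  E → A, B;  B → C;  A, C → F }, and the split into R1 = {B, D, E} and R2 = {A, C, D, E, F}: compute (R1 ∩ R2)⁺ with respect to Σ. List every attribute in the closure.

A, B, C, D, E, F

R1 ∩ R2 = {D, E}.
D → C applies, adding C
E → A, B applies, adding A, B
A, C → F applies, adding F
Closure: {A, B, C, D, E, F}.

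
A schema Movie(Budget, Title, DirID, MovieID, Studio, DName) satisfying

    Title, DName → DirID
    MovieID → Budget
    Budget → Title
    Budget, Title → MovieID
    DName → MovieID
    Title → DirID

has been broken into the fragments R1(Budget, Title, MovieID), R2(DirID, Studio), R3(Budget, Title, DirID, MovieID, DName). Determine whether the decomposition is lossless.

Chase test. Columns are Budget, Title, DirID, MovieID, Studio, DName; row i has aⱼ where attribute j ∈ Ri, else bᵢⱼ.
Initial tableau (one row per fragment):
  row 1: a1 a2 b13 a4 b15 b16
  row 2: b21 b22 a3 b24 a5 b26
  row 3: a1 a2 a3 a4 b35 a6
Rows 1 and 3 agree on Title; apply Title→DirID and equate their DirID entries.
No row becomes fully distinguished — the join is lossy.

No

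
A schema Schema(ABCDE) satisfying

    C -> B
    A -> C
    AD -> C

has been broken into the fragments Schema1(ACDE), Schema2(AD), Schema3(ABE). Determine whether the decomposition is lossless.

Chase test. Columns are ABCDE; row i has aⱼ where attribute j ∈ Schemai, else bᵢⱼ.
Initial tableau (one row per fragment):
  row 1: a1 b12 a3 a4 a5
  row 2: a1 b22 b23 a4 b25
  row 3: a1 a2 b33 b34 a5
Rows 1 and 2 agree on A; apply A→C and equate their C entries.
Rows 1 and 3 agree on A; apply A→C and equate their C entries.
Rows 1 and 2 agree on C; apply C→B and equate their B entries.
Rows 1 and 3 agree on C; apply C→B and equate their B entries.
Row 1 is now all distinguished symbols — the join is lossless.

Yes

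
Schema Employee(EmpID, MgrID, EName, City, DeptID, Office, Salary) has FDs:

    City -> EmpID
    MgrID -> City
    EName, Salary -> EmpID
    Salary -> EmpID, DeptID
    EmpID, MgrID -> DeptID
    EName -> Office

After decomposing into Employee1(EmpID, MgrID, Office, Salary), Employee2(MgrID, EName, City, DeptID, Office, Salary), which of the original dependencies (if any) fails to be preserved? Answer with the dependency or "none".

City -> EmpID

Check City → EmpID: no single fragment contains all of {EmpID, City}, and the restricted closure of {City} across the fragments never reaches {EmpID}.
MgrID → City is preserved.
EName, Salary → EmpID is preserved.
Salary → EmpID, DeptID is preserved.
EmpID, MgrID → DeptID is preserved.
EName → Office is preserved.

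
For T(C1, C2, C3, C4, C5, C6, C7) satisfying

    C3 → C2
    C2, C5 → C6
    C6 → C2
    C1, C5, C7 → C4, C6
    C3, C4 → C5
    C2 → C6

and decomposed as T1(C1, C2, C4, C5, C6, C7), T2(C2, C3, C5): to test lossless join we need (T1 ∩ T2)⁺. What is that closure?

T1 ∩ T2 = {C2, C5}.
C2, C5 → C6 applies, adding C6
Closure: {C2, C5, C6}.

C2, C5, C6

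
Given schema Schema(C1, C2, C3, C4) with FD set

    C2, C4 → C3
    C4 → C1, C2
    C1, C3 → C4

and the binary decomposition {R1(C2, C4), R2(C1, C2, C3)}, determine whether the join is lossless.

No

Common attributes: R1 ∩ R2 = {C2}.
No dependency enlarges {C2}, so (C2)⁺ = {C2}.
The closure contains neither all of R1 = {C2, C4} nor all of R2 = {C1, C2, C3}, so the common attributes are not a superkey of either fragment. The join is lossy.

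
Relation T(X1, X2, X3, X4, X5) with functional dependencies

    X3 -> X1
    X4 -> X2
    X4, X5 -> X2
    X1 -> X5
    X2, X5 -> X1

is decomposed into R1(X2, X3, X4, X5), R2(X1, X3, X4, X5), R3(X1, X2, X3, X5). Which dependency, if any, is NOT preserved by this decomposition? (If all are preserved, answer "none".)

none

X3 → X1 lies within R2.
X4 → X2 lies within R1.
X4, X5 → X2 lies within R1.
X1 → X5 lies within R2.
X2, X5 → X1 lies within R3.
Every dependency is enforceable on the fragments, so the decomposition is dependency-preserving.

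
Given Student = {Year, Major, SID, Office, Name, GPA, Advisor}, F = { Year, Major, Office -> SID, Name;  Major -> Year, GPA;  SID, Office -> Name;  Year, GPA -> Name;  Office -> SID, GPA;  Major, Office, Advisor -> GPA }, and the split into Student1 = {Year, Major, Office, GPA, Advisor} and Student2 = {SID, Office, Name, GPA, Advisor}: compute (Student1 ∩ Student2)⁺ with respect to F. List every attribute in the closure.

Student1 ∩ Student2 = {Office, GPA, Advisor}.
Office → SID, GPA applies, adding SID
SID, Office → Name applies, adding Name
Closure: {SID, Office, Name, GPA, Advisor}.

SID, Office, Name, GPA, Advisor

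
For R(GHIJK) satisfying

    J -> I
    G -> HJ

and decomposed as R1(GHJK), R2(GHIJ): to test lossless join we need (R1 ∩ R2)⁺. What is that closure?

R1 ∩ R2 = {GHJ}.
J → I applies, adding I
Closure: {GHIJ}.

GHIJ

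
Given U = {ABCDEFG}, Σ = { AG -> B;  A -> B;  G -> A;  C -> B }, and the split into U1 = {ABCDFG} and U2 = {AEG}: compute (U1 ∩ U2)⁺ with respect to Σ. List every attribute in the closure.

ABG

U1 ∩ U2 = {AG}.
AG → B applies, adding B
Closure: {ABG}.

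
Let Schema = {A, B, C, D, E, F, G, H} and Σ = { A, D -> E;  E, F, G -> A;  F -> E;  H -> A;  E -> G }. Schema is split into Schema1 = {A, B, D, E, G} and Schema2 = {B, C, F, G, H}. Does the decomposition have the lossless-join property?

Common attributes: Schema1 ∩ Schema2 = {B, G}.
No dependency enlarges {B, G}, so (B, G)⁺ = {B, G}.
The closure contains neither all of Schema1 = {A, B, D, E, G} nor all of Schema2 = {B, C, F, G, H}, so the common attributes are not a superkey of either fragment. The join is lossy.

No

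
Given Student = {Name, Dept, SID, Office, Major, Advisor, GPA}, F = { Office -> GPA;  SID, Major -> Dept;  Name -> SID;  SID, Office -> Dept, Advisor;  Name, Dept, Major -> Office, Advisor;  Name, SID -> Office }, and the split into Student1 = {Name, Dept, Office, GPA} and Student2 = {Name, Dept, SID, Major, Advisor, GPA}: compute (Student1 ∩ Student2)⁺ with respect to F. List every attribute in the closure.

Name, Dept, SID, Office, Advisor, GPA

Student1 ∩ Student2 = {Name, Dept, GPA}.
Name → SID applies, adding SID
Name, SID → Office applies, adding Office
SID, Office → Dept, Advisor applies, adding Advisor
Closure: {Name, Dept, SID, Office, Advisor, GPA}.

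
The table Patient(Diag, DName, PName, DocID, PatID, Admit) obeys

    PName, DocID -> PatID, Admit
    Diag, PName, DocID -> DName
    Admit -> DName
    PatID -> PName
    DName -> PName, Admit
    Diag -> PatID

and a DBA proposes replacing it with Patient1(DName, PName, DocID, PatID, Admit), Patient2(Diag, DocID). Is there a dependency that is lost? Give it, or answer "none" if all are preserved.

Diag -> PatID

Check Diag → PatID: no single fragment contains all of {Diag, PatID}, and the restricted closure of {Diag} across the fragments never reaches {PatID}.
PName, DocID → PatID, Admit is preserved.
Diag, PName, DocID → DName is preserved.
Admit → DName is preserved.
PatID → PName is preserved.
DName → PName, Admit is preserved.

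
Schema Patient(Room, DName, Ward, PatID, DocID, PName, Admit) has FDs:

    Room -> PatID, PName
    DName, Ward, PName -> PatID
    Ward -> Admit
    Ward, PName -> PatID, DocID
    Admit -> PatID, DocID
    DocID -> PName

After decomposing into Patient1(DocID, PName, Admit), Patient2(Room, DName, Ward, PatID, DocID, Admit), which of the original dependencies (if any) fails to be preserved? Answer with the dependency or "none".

Check Room → PatID, PName: no single fragment contains all of {Room, PatID, PName}, and the restricted closure of {Room} across the fragments never reaches {PatID, PName}.
DName, Ward, PName → PatID is preserved.
Ward → Admit is preserved.
Ward, PName → PatID, DocID is preserved.
Admit → PatID, DocID is preserved.
DocID → PName is preserved.

Room -> PatID, PName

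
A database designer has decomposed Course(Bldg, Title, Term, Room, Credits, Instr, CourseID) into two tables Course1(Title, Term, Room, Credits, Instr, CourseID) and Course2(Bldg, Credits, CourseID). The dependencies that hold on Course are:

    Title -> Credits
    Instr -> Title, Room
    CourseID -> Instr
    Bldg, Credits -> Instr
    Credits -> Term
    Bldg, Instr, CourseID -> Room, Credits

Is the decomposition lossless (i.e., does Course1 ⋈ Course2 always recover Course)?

Common attributes: Course1 ∩ Course2 = {Credits, CourseID}.
Closure of {Credits, CourseID}: CourseID → Instr applies, adding Instr; Credits → Term applies, adding Term; Instr → Title, Room applies, adding Title, Room. So (Credits, CourseID)⁺ = {Title, Term, Room, Credits, Instr, CourseID}.
This closure contains every attribute of Course1, so Course1 ∩ Course2 → Course1. The join is lossless.

Yes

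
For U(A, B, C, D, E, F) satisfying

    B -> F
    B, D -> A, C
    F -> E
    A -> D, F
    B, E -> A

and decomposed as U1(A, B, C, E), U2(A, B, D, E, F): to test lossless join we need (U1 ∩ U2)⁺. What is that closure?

U1 ∩ U2 = {A, B, E}.
B → F applies, adding F
A → D, F applies, adding D
B, D → A, C applies, adding C
Closure: {A, B, C, D, E, F}.

A, B, C, D, E, F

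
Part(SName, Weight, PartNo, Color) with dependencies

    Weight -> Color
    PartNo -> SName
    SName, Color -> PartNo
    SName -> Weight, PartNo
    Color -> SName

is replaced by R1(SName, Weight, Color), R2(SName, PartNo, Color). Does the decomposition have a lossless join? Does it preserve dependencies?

Lossless test: (SName, Color)⁺ = {SName, Weight, PartNo, Color}, which contains all of one fragment — lossless.
Dependency preservation: SName → Weight, PartNo is not contained in any single fragment, but the restricted closure of its left-hand side across the fragments still reaches the right-hand side; the remaining FDs each lie inside some fragment. All dependencies are preserved.

lossless and dependency-preserving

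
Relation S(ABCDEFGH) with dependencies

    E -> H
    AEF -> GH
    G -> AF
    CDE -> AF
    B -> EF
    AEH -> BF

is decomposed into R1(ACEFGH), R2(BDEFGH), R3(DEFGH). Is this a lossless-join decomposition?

Chase test. Columns are ABCDEFGH; row i has aⱼ where attribute j ∈ Ri, else bᵢⱼ.
Initial tableau (one row per fragment):
  row 1: a1 b12 a3 b14 a5 a6 a7 a8
  row 2: b21 a2 b23 a4 a5 a6 a7 a8
  row 3: b31 b32 b33 a4 a5 a6 a7 a8
Rows 1 and 2 agree on G; apply G→AF and equate their AF entries.
Rows 1 and 3 agree on G; apply G→AF and equate their AF entries.
Rows 1 and 2 agree on AEH; apply AEH→BF and equate their BF entries.
Rows 1 and 3 agree on AEH; apply AEH→BF and equate their BF entries.
No row becomes fully distinguished — the join is lossy.

No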